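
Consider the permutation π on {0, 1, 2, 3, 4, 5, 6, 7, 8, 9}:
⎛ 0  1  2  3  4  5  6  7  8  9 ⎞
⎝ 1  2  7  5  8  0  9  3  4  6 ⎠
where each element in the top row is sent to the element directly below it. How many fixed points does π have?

0

No element satisfies π(x) = x, so there are 0 fixed points.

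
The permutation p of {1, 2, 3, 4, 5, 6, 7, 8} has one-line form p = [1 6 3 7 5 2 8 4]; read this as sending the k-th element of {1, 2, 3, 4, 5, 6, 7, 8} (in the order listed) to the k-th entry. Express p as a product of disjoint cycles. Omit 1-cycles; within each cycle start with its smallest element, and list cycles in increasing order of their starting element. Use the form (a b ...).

From 2: 2 → 6 → 2, closing the cycle (2 6).
Repeating from the next unused element and collecting all non-trivial cycles gives (2 6)(4 7 8).

(2 6)(4 7 8)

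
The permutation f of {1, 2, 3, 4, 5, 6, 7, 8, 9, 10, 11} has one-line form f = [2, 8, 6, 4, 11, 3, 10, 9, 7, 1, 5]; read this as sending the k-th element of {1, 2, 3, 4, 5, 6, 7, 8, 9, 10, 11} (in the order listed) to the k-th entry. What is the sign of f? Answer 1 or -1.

-1

In disjoint-cycle form the cycle lengths are 6, 2, 2, 1.
A cycle is odd iff its length is even; f has 3 even-length cycles, so sgn(f) = (−1)^3 and f is odd.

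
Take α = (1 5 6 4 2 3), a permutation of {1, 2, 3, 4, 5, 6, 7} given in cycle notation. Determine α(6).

4

Within (1 5 6 4 2 3), 6 ↦ 4.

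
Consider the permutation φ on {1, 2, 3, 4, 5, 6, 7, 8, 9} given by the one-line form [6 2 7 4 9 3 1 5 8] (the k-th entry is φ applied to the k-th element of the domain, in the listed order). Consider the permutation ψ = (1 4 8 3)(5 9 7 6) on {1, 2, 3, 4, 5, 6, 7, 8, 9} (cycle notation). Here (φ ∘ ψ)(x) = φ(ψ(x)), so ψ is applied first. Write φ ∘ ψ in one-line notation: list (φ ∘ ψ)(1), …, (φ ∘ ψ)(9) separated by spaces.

(φ ∘ ψ)(x) = φ(ψ(x)). Computing each image: φ(ψ(1)) = φ(4) = 4, φ(ψ(2)) = φ(2) = 2, φ(ψ(3)) = φ(1) = 6, φ(ψ(4)) = φ(8) = 5, φ(ψ(5)) = φ(9) = 8, φ(ψ(6)) = φ(5) = 9, φ(ψ(7)) = φ(6) = 3, φ(ψ(8)) = φ(3) = 7, φ(ψ(9)) = φ(7) = 1.
Hence φ ∘ ψ = [4 2 6 5 8 9 3 7 1].

4 2 6 5 8 9 3 7 1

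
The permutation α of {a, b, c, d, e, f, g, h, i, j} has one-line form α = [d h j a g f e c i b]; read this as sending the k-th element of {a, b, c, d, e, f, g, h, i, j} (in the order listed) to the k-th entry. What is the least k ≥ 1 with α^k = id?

4

Decomposing into disjoint cycles gives cycle lengths 4, 2, 2, 1, 1.
The order is lcm(4, 2, 2) = 4.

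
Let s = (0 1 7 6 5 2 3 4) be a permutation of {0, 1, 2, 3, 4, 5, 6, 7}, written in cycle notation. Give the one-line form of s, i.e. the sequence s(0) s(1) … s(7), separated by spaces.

1 7 3 4 0 2 5 6

Image by image: 0→1, 1→7, 2→3, 3→4, 4→0, 5→2, 6→5, 7→6.
Listing these in domain order gives 1 7 3 4 0 2 5 6.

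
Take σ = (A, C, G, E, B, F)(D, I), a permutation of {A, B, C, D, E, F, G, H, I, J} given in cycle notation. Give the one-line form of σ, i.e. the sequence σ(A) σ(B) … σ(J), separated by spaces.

C F G I B A E H D J

Reading each image from the cycles: A→C, B→F, C→G, D→I, E→B, F→A, G→E, H→H, I→D, J→J.
Listing these in domain order gives C F G I B A E H D J.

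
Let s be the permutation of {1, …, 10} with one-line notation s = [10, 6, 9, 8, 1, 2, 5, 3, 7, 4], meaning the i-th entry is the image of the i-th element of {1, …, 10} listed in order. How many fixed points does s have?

No element satisfies s(x) = x, so there are 0 fixed points.

0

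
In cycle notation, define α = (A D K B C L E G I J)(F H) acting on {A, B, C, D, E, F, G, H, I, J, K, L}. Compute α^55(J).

J lies in the 10-cycle (A D K B C L E G I J).
Powers repeat with period 10 on this cycle, and 55 mod 10 = 5, so α^55(J) = α^5(J).
Advancing 5 steps from J: J → A → D → K → B → C.

C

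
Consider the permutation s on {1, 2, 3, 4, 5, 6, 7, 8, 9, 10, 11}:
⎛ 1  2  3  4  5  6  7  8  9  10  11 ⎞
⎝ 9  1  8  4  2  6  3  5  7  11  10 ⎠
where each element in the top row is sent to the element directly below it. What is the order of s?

14

Writing s as disjoint cycles, the cycle lengths are 7, 2, 1, 1.
The order of s is the least common multiple of its cycle lengths: lcm(7, 2) = 14.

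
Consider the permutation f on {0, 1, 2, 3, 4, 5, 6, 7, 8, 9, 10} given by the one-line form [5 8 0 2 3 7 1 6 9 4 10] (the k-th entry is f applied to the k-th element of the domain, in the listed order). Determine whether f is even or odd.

odd

In disjoint-cycle form the cycle lengths are 10, 1.
A cycle is odd iff its length is even; f has 1 even-length cycle, so sgn(f) = (−1)^1 and f is odd.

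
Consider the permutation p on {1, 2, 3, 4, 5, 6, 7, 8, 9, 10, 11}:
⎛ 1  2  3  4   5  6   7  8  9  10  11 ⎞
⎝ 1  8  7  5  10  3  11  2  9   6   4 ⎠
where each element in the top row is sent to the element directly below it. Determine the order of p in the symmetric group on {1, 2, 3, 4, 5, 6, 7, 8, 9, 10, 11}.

14

The disjoint-cycle form of p has cycle lengths 7, 2, 1, 1.
The order of p is the least common multiple of its cycle lengths: lcm(7, 2) = 14.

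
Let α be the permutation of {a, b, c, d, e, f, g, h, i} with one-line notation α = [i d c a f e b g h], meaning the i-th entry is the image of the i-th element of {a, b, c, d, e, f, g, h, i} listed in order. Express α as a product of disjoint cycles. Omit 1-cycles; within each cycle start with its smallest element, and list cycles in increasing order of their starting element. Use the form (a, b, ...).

(a, i, h, g, b, d)(e, f)

Start at a and follow images: a → i → h → g → b → d → a, giving the cycle (a, i, h, g, b, d).
Continuing from each remaining unvisited element yields (a, i, h, g, b, d)(e, f).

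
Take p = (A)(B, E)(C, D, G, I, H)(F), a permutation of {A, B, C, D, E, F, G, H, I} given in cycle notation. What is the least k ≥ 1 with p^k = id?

10

The disjoint cycles have lengths 5, 2, 1, 1.
Since disjoint cycles commute, ord(p) = lcm(5, 2) = 10.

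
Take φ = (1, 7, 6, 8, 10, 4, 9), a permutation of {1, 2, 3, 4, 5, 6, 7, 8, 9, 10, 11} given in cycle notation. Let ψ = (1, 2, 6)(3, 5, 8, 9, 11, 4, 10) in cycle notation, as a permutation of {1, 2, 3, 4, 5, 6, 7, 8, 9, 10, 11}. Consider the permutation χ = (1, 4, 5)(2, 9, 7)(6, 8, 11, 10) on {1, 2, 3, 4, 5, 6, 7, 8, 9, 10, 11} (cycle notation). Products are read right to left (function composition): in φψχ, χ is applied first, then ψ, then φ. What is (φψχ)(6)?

1

(φψχ)(6) = φ(ψ(χ(6))). χ(6) = 8, then ψ(8) = 9, then φ(9) = 1, so the result is 1.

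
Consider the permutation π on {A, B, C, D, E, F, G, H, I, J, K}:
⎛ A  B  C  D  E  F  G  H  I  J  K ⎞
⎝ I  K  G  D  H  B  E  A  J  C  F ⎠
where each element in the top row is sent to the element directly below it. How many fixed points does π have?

The fixed points (elements with π(x) = x) are {D}, so there is 1.

1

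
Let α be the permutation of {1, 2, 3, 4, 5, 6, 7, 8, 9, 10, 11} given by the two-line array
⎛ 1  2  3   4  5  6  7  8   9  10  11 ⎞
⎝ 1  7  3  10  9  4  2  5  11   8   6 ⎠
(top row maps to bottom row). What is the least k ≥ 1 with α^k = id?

The disjoint-cycle form of α has cycle lengths 7, 2, 1, 1.
Since disjoint cycles commute, ord(α) = lcm(7, 2) = 14.

14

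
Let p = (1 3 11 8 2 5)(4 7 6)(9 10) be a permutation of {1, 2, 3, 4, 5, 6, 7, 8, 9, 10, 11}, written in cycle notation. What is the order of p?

The cycle type of p is (6, 3, 2).
The order of p is the least common multiple of its cycle lengths: lcm(6, 3, 2) = 6.

6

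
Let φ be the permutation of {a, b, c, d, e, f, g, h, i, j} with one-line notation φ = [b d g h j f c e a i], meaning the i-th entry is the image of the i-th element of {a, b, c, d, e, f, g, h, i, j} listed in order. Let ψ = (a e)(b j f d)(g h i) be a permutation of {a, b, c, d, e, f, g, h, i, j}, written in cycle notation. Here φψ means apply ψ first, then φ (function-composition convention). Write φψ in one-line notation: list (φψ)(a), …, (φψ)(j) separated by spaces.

j i g d b h e a c f

For each element, apply ψ then φ: a → e → j; b → j → i; c → c → g; d → b → d; e → a → b; f → d → h; g → h → e; h → i → a; i → g → c; j → f → f.
Collecting the images, φψ = [j i g d b h e a c f].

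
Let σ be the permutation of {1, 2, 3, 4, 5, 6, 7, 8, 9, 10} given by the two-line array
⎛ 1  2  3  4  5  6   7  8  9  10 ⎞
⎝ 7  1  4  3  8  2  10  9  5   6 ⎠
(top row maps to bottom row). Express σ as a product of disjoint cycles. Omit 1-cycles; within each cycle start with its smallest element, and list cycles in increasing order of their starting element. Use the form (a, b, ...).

Iterating σ from 1 gives 1 → 7 → 10 → 6 → 2 → 1; that is the 5-cycle (1, 7, 10, 6, 2).
Continuing from each remaining unvisited element yields (1, 7, 10, 6, 2)(3, 4)(5, 8, 9).

(1, 7, 10, 6, 2)(3, 4)(5, 8, 9)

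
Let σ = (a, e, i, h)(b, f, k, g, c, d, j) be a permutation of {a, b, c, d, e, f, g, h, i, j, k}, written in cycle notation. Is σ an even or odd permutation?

The cycle lengths are 7, 4.
A cycle is odd iff its length is even; σ has 1 even-length cycle, so sgn(σ) = (−1)^1 and σ is odd.

odd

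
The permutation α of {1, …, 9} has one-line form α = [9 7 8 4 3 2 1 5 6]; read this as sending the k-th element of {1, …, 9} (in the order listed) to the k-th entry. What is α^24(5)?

5

Tracing 5 → 3 → … returns to 5 after 3 steps, so 5 lies in a 3-cycle (3 8 5).
On a 3-cycle, α^3 is the identity, so α^24 = α^0 there (24 ≡ 0 mod 3).
So α^24(5) = 5.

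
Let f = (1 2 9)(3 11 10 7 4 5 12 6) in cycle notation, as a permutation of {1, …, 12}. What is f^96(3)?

3 lies in the 8-cycle (3 11 10 7 4 5 12 6).
Since the cycle has length 8, f^96 acts on it the same as f^0 (96 mod 8 = 0).
So f^96(3) = 3.

3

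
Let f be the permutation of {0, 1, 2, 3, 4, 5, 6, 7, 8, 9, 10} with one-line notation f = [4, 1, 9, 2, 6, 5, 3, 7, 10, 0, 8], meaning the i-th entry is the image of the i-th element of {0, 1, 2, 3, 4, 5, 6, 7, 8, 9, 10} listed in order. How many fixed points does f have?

3

The fixed points (elements with f(x) = x) are {1, 5, 7}, so there are 3.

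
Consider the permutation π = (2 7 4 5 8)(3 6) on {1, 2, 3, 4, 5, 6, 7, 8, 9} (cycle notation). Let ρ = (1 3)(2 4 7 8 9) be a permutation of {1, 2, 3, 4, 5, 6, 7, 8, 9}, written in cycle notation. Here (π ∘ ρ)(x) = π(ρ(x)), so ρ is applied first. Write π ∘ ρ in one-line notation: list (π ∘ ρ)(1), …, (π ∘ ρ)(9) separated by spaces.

6 5 1 4 8 3 2 9 7

(π ∘ ρ)(x) = π(ρ(x)). Computing each image: π(ρ(1)) = π(3) = 6, π(ρ(2)) = π(4) = 5, π(ρ(3)) = π(1) = 1, π(ρ(4)) = π(7) = 4, π(ρ(5)) = π(5) = 8, π(ρ(6)) = π(6) = 3, π(ρ(7)) = π(8) = 2, π(ρ(8)) = π(9) = 9, π(ρ(9)) = π(2) = 7.
Hence π ∘ ρ = [6 5 1 4 8 3 2 9 7].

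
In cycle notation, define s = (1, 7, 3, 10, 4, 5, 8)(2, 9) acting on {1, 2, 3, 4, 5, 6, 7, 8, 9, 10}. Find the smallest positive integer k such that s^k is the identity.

The disjoint cycles have lengths 7, 2, 1.
The order is lcm(7, 2) = 14.

14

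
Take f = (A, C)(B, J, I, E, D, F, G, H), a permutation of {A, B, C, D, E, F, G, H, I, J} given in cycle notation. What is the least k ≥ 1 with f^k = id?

The cycle type of f is (8, 2).
The order of f is the least common multiple of its cycle lengths: lcm(8, 2) = 8.

8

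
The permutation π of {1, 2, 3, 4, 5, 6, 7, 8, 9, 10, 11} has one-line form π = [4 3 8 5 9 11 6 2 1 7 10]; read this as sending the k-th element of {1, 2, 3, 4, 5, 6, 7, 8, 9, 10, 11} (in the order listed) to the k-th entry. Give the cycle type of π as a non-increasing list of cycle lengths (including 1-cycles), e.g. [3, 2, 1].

[4, 4, 3]

The disjoint cycles are (1 4 5 9)(2 3 8)(6 11 10 7), with lengths 4, 4, 3 in non-increasing order.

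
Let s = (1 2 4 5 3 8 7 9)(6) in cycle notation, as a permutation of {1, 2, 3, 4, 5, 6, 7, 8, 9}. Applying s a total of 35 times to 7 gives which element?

2

7 lies in the 8-cycle (1 2 4 5 3 8 7 9).
Powers repeat with period 8 on this cycle, and 35 mod 8 = 3, so s^35(7) = s^3(7).
Stepping 3 places around the cycle: 7 → 9 → 1 → 2.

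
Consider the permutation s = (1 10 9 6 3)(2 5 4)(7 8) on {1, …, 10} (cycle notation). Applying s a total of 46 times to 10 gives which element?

10 lies in the 5-cycle (1 10 9 6 3).
Since the cycle has length 5, s^46 acts on it the same as s^1 (46 mod 5 = 1).
Advancing 1 step from 10: 10 → 9.

9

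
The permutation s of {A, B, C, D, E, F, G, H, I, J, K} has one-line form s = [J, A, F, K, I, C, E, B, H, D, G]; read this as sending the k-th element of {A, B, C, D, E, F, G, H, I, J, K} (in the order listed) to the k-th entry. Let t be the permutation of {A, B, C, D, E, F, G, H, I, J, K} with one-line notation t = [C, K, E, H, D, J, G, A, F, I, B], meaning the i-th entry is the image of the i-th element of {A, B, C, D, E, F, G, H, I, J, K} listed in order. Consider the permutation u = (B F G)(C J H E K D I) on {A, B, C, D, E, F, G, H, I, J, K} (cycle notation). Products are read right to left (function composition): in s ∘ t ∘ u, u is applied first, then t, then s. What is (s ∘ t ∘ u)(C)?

H

Chase C: u(C) = J; t(J) = I; s(I) = H. Hence (s ∘ t ∘ u)(C) = H.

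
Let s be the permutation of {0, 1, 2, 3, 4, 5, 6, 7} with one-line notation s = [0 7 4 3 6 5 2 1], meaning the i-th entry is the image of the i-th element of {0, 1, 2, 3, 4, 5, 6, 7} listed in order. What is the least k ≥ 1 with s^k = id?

Writing s as disjoint cycles, the cycle lengths are 3, 2, 1, 1, 1.
Since disjoint cycles commute, ord(s) = lcm(3, 2) = 6.

6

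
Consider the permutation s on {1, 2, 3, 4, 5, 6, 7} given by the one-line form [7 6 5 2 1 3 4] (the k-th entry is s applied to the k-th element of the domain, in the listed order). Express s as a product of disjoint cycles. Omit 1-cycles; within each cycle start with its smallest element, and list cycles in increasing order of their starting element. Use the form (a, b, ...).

Start at 1 and follow images: 1 → 7 → 4 → 2 → 6 → 3 → 5 → 1, giving the cycle (1, 7, 4, 2, 6, 3, 5).
Continuing from each remaining unvisited element yields (1, 7, 4, 2, 6, 3, 5).

(1, 7, 4, 2, 6, 3, 5)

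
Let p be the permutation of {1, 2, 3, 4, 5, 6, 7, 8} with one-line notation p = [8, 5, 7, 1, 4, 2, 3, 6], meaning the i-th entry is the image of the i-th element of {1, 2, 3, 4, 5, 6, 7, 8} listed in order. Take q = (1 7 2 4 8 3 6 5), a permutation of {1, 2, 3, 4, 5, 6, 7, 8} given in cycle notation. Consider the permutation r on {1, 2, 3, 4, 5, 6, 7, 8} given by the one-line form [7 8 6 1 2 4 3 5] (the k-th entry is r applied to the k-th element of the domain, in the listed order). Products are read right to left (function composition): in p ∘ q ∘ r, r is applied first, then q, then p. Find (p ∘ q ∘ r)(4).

3

Chase 4: r(4) = 1; q(1) = 7; p(7) = 3. Hence (p ∘ q ∘ r)(4) = 3.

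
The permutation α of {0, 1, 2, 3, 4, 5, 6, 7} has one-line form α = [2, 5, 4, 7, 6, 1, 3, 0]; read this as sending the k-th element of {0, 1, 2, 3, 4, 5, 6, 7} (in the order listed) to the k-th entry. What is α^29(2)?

0

Tracing 2 → 4 → … returns to 2 after 6 steps, so 2 lies in a 6-cycle (0 2 4 6 3 7).
Since the cycle has length 6, α^29 acts on it the same as α^5 (29 mod 6 = 5).
Stepping 5 places around the cycle: 2 → 4 → 6 → 3 → 7 → 0.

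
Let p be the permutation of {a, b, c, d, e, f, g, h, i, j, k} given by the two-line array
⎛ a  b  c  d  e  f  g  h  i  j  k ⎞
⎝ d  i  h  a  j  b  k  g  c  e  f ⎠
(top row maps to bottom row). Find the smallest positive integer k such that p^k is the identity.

Decomposing into disjoint cycles gives cycle lengths 7, 2, 2.
The order of p is the least common multiple of its cycle lengths: lcm(7, 2, 2) = 14.

14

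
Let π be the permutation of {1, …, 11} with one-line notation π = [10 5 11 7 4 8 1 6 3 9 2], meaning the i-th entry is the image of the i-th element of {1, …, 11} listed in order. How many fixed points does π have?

0

No element satisfies π(x) = x, so there are 0 fixed points.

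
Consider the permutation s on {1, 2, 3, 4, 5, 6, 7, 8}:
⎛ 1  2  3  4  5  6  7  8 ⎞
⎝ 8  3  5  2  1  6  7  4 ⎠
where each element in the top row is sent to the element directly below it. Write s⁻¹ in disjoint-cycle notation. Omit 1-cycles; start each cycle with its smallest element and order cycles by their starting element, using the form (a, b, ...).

(1, 5, 3, 2, 4, 8)

The cycle decomposition of s is (1, 8, 4, 2, 3, 5).
Reversing each cycle (and rotating so the smallest element leads) gives s⁻¹ = (1, 5, 3, 2, 4, 8).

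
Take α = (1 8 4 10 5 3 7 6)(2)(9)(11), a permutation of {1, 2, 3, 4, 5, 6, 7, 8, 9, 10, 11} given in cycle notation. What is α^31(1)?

1 lies in the 8-cycle (1 8 4 10 5 3 7 6).
On an 8-cycle, α^8 is the identity, so α^31 = α^7 there (31 ≡ 7 mod 8).
Stepping 7 places around the cycle: 1 → 8 → 4 → 10 → 5 → 3 → 7 → 6.

6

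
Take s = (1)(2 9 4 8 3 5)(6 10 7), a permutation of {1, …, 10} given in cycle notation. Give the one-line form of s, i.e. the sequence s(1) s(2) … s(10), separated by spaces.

Each element maps to the next entry in its cycle (wrapping to the front): 1↦1, 2↦9, 3↦5, 4↦8, 5↦2, 6↦10, 7↦6, 8↦3, 9↦4, 10↦7.
So the one-line form is 1 9 5 8 2 10 6 3 4 7.

1 9 5 8 2 10 6 3 4 7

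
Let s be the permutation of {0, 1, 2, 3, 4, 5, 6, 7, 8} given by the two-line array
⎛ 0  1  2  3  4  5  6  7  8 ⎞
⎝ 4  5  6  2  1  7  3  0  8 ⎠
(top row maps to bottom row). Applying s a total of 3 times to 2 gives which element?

Tracing 2 → 6 → … returns to 2 after 3 steps, so 2 lies in a 3-cycle (2, 6, 3).
Since the cycle has length 3, s^3 acts on it the same as s^0 (3 mod 3 = 0).
So s^3(2) = 2.

2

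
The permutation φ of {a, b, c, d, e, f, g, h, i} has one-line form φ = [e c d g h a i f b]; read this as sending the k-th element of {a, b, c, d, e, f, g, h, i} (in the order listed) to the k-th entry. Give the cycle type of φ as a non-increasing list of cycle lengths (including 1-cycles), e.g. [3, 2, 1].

The disjoint cycles are (a e h f)(b c d g i), with lengths 5, 4 in non-increasing order.

[5, 4]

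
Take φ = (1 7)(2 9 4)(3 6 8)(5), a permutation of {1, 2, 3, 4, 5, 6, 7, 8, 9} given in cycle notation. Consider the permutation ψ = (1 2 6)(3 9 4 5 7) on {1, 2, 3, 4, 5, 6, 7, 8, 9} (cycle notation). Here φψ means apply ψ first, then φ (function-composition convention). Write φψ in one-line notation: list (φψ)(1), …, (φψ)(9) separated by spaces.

For each element, apply ψ then φ: 1 → 2 → 9; 2 → 6 → 8; 3 → 9 → 4; 4 → 5 → 5; 5 → 7 → 1; 6 → 1 → 7; 7 → 3 → 6; 8 → 8 → 3; 9 → 4 → 2.
So φψ in one-line form is 9 8 4 5 1 7 6 3 2.

9 8 4 5 1 7 6 3 2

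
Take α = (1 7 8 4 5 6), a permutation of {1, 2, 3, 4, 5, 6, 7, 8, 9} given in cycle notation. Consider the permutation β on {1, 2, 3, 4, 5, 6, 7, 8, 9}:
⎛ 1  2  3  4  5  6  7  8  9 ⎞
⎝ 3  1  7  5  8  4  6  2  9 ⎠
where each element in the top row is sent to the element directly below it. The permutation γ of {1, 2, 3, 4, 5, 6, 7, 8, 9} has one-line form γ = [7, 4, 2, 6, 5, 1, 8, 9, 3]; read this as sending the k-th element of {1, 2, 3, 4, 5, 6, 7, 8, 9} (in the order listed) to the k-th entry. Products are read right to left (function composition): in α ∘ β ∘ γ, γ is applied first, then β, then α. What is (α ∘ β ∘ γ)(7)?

Chase 7: γ(7) = 8; β(8) = 2; α(2) = 2. Hence (α ∘ β ∘ γ)(7) = 2.

2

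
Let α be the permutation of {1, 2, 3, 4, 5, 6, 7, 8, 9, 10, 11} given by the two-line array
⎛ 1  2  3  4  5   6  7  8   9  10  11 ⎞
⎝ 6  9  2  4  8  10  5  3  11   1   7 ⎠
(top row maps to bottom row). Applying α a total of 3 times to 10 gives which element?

10

Tracing 10 → 1 → … returns to 10 after 3 steps, so 10 lies in a 3-cycle (1 6 10).
Since the cycle has length 3, α^3 acts on it the same as α^0 (3 mod 3 = 0).
So α^3(10) = 10.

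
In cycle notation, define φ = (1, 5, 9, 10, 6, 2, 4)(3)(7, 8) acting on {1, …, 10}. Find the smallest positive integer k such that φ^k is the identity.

14

The disjoint cycles have lengths 7, 2, 1.
Since disjoint cycles commute, ord(φ) = lcm(7, 2) = 14.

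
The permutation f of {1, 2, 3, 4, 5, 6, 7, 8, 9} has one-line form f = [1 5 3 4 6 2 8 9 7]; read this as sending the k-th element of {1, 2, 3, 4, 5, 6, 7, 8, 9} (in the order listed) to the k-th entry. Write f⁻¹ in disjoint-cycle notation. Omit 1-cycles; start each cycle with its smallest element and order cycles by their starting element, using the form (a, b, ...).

First write f in disjoint cycles: (2, 5, 6)(7, 8, 9).
Reversing each cycle (and rotating so the smallest element leads) gives f⁻¹ = (2, 6, 5)(7, 9, 8).

(2, 6, 5)(7, 9, 8)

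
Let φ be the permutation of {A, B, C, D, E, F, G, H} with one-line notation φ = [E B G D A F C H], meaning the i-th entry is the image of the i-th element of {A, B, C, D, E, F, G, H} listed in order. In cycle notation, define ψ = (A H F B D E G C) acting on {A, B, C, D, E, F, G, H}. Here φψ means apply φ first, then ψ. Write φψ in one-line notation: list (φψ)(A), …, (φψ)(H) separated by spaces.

G D C E H B A F

Chase each element through φ then ψ: A → E → G; B → B → D; C → G → C; D → D → E; E → A → H; F → F → B; G → C → A; H → H → F.
Collecting the images, φψ = [G D C E H B A F].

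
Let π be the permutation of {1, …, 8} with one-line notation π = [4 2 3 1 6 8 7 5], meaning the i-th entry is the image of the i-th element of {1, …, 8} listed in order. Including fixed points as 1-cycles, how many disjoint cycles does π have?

The cycle decomposition is (1, 4)(2)(3)(5, 6, 8)(7), which has 5 cycles (counting 1-cycles).

5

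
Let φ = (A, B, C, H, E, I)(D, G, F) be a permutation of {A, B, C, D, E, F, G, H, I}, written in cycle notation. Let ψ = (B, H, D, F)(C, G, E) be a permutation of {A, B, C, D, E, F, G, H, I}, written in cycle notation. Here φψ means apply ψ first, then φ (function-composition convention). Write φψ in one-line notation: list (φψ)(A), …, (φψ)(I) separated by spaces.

(φψ)(x) = φ(ψ(x)). Computing each image: φ(ψ(A)) = φ(A) = B, φ(ψ(B)) = φ(H) = E, φ(ψ(C)) = φ(G) = F, φ(ψ(D)) = φ(F) = D, φ(ψ(E)) = φ(C) = H, φ(ψ(F)) = φ(B) = C, φ(ψ(G)) = φ(E) = I, φ(ψ(H)) = φ(D) = G, φ(ψ(I)) = φ(I) = A.
Hence φψ = [B E F D H C I G A].

B E F D H C I G A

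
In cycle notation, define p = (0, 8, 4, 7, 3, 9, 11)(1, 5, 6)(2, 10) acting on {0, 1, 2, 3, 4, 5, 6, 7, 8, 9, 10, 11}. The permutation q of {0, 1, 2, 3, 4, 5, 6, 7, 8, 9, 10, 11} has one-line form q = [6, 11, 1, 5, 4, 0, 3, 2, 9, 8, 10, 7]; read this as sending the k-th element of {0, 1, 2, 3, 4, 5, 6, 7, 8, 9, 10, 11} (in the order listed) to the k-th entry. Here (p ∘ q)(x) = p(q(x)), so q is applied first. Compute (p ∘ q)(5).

8

First apply q: q(5) = 0, then p(0) = 8. Thus (p ∘ q)(5) = 8.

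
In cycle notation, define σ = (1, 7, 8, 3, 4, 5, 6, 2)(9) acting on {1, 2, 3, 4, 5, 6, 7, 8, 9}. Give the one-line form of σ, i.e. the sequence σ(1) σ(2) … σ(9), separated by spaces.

7 1 4 5 6 2 8 3 9

Reading each image from the cycles: 1↦7, 2↦1, 3↦4, 4↦5, 5↦6, 6↦2, 7↦8, 8↦3, 9↦9.
So the one-line form is 7 1 4 5 6 2 8 3 9.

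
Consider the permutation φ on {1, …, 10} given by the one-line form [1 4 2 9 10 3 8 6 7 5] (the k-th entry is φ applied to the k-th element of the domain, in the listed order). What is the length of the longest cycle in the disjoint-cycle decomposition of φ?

Decomposing into disjoint cycles gives (2, 4, 9, 7, 8, 6, 3)(5, 10); the longest has length 7.

7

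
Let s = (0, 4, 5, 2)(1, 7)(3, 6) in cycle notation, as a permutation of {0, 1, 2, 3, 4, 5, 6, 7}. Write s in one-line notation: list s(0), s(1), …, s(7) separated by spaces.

4 7 0 6 5 2 3 1

Image by image: 0↦4, 1↦7, 2↦0, 3↦6, 4↦5, 5↦2, 6↦3, 7↦1.
Listing these in domain order gives 4 7 0 6 5 2 3 1.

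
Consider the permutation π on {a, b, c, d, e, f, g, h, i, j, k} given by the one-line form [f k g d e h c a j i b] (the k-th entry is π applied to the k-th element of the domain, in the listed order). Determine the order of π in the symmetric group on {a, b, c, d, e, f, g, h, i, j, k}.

6

Writing π as disjoint cycles, the cycle lengths are 3, 2, 2, 2, 1, 1.
Since disjoint cycles commute, ord(π) = lcm(3, 2, 2, 2) = 6.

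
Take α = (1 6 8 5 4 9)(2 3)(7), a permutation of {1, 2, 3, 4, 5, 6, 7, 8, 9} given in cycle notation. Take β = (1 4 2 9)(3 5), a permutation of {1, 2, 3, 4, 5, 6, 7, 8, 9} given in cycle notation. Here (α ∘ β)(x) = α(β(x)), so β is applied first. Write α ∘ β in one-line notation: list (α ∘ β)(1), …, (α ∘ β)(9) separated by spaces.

9 1 4 3 2 8 7 5 6

(α ∘ β)(x) = α(β(x)). Computing each image: α(β(1)) = α(4) = 9, α(β(2)) = α(9) = 1, α(β(3)) = α(5) = 4, α(β(4)) = α(2) = 3, α(β(5)) = α(3) = 2, α(β(6)) = α(6) = 8, α(β(7)) = α(7) = 7, α(β(8)) = α(8) = 5, α(β(9)) = α(1) = 6.
Hence α ∘ β = [9 1 4 3 2 8 7 5 6].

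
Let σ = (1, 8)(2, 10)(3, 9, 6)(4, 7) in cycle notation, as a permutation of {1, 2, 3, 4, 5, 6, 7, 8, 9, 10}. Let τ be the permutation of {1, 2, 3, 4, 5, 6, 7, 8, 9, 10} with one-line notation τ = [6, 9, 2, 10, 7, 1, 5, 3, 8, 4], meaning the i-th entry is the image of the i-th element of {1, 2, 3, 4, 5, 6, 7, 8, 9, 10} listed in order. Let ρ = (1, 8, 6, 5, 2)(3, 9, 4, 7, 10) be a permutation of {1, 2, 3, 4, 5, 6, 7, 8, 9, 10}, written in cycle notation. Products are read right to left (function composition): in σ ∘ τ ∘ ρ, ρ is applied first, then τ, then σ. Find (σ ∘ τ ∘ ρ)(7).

7

Apply the permutations in order: ρ(7) = 10, then τ(10) = 4, then σ(4) = 7. So (σ ∘ τ ∘ ρ)(7) = 7.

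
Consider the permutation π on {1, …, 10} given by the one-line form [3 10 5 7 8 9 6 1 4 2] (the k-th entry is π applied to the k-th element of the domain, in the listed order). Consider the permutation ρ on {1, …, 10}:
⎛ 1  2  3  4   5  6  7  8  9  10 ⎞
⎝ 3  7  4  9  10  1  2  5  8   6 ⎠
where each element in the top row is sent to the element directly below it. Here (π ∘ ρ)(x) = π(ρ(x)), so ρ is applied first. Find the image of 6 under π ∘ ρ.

3

First apply ρ: ρ(6) = 1, then π(1) = 3. Thus (π ∘ ρ)(6) = 3.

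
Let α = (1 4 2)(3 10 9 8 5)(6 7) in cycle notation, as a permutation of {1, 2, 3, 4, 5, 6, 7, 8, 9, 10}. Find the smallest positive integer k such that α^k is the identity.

30

The cycle type of α is (5, 3, 2).
The order is lcm(5, 3, 2) = 30.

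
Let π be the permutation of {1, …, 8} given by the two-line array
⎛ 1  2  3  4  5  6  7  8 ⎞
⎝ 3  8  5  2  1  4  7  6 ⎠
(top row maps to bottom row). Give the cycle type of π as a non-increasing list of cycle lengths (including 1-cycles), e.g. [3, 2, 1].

[4, 3, 1]

The disjoint cycles are (1, 3, 5)(2, 8, 6, 4)(7), with lengths 4, 3, 1 in non-increasing order.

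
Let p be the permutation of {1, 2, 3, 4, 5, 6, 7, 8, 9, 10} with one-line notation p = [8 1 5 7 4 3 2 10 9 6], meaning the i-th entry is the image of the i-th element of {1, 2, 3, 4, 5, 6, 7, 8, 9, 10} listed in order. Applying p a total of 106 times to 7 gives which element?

Tracing 7 → 2 → … returns to 7 after 9 steps, so 7 lies in a 9-cycle (1, 8, 10, 6, 3, 5, 4, 7, 2).
Powers repeat with period 9 on this cycle, and 106 mod 9 = 7, so p^106(7) = p^7(7).
Stepping 7 places around the cycle: 7 → 2 → 1 → 8 → 10 → 6 → 3 → 5.

5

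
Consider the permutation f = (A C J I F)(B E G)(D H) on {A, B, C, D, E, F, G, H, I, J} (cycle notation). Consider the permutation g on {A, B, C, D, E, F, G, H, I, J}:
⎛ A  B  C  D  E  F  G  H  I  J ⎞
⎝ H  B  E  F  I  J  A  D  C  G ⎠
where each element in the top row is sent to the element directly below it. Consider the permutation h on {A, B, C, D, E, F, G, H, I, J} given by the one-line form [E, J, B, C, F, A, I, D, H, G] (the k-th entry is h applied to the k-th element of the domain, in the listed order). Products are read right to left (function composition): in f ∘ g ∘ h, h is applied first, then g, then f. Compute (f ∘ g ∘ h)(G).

J

Apply the permutations in order: h(G) = I, then g(I) = C, then f(C) = J. So (f ∘ g ∘ h)(G) = J.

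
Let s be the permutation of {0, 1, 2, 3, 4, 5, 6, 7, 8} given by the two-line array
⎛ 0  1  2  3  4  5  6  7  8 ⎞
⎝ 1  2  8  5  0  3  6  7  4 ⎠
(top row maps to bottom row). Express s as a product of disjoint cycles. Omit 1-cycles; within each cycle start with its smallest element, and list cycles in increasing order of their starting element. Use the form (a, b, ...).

From 0: 0 → 1 → 2 → 8 → 4 → 0, closing the cycle (0, 1, 2, 8, 4).
Repeating from the next unused element and collecting all non-trivial cycles gives (0, 1, 2, 8, 4)(3, 5).

(0, 1, 2, 8, 4)(3, 5)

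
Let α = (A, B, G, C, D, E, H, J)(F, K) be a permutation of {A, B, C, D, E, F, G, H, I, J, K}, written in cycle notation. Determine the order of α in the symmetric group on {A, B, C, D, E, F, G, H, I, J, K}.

8

The disjoint cycles have lengths 8, 2, 1.
The order is lcm(8, 2) = 8.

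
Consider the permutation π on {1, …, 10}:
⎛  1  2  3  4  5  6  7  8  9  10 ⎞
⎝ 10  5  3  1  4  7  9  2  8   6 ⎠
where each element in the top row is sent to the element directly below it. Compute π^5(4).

Tracing 4 → 1 → … returns to 4 after 9 steps, so 4 lies in a 9-cycle (1, 10, 6, 7, 9, 8, 2, 5, 4).
Advancing 5 steps from 4: 4 → 1 → 10 → 6 → 7 → 9.

9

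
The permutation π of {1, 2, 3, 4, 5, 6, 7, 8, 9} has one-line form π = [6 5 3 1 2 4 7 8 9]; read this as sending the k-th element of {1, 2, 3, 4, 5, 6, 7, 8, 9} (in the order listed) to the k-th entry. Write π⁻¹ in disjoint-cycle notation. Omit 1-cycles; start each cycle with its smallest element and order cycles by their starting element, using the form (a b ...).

The cycle decomposition of π is (1 6 4)(2 5).
Reversing each cycle (and rotating so the smallest element leads) gives π⁻¹ = (1 4 6)(2 5).

(1 4 6)(2 5)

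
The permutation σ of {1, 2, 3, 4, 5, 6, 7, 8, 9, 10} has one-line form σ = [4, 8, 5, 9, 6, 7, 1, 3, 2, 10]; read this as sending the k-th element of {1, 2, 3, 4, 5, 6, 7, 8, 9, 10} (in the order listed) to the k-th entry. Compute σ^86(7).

Tracing 7 → 1 → … returns to 7 after 9 steps, so 7 lies in a 9-cycle (1 4 9 2 8 3 5 6 7).
Powers repeat with period 9 on this cycle, and 86 mod 9 = 5, so σ^86(7) = σ^5(7).
Advancing 5 steps from 7: 7 → 1 → 4 → 9 → 2 → 8.

8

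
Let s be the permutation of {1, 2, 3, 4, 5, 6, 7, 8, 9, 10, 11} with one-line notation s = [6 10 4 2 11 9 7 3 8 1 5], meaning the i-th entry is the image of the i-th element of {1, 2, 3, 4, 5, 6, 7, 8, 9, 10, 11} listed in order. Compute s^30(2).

3

Tracing 2 → 10 → … returns to 2 after 8 steps, so 2 lies in an 8-cycle (1, 6, 9, 8, 3, 4, 2, 10).
On an 8-cycle, s^8 is the identity, so s^30 = s^6 there (30 ≡ 6 mod 8).
Stepping 6 places around the cycle: 2 → 10 → 1 → 6 → 9 → 8 → 3.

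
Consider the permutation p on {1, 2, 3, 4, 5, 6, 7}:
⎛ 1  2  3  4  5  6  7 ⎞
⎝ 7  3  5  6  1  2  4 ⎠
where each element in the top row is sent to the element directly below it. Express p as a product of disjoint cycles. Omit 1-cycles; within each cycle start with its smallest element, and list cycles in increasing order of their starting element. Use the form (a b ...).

(1 7 4 6 2 3 5)

Iterating p from 1 gives 1 → 7 → 4 → 6 → 2 → 3 → 5 → 1; that is the 7-cycle (1 7 4 6 2 3 5).
Repeating from the next unused element and collecting all non-trivial cycles gives (1 7 4 6 2 3 5).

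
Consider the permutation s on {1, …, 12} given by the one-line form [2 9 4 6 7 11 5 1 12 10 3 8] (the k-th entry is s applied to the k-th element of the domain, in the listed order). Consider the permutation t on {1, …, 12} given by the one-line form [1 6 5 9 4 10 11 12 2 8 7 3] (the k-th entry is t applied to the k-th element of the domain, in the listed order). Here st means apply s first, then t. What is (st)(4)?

s(4) = 6, then t(6) = 10; composing gives (st)(4) = 10.

10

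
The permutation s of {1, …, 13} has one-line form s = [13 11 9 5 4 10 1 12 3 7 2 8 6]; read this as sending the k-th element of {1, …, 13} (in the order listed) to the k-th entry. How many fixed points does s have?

0

No element satisfies s(x) = x, so there are 0 fixed points.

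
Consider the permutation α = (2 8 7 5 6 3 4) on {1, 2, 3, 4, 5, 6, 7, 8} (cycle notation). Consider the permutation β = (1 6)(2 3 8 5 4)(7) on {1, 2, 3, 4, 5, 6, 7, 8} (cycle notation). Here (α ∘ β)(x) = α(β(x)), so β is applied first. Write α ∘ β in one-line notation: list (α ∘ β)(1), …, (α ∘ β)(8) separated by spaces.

3 4 7 8 2 1 5 6

(α ∘ β)(x) = α(β(x)). Computing each image: α(β(1)) = α(6) = 3, α(β(2)) = α(3) = 4, α(β(3)) = α(8) = 7, α(β(4)) = α(2) = 8, α(β(5)) = α(4) = 2, α(β(6)) = α(1) = 1, α(β(7)) = α(7) = 5, α(β(8)) = α(5) = 6.
Hence α ∘ β = [3 4 7 8 2 1 5 6].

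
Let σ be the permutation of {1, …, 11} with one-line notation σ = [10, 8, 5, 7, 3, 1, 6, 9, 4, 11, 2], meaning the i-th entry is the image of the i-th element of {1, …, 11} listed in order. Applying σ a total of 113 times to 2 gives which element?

6

Tracing 2 → 8 → … returns to 2 after 9 steps, so 2 lies in a 9-cycle (1, 10, 11, 2, 8, 9, 4, 7, 6).
On a 9-cycle, σ^9 is the identity, so σ^113 = σ^5 there (113 ≡ 5 mod 9).
Stepping 5 places around the cycle: 2 → 8 → 9 → 4 → 7 → 6.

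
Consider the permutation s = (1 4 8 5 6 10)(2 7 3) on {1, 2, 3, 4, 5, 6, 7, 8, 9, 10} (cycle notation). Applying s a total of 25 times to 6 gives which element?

6 lies in the 6-cycle (1 4 8 5 6 10).
Since the cycle has length 6, s^25 acts on it the same as s^1 (25 mod 6 = 1).
Advancing 1 step from 6: 6 → 10.

10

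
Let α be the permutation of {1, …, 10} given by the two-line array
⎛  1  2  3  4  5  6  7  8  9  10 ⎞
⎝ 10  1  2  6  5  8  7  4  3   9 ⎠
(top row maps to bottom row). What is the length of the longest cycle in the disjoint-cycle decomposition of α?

Decomposing into disjoint cycles gives (1, 10, 9, 3, 2)(4, 6, 8); the longest has length 5.

5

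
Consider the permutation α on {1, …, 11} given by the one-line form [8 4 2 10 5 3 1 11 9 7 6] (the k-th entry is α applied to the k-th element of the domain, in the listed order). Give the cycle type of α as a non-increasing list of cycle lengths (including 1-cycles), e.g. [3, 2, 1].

The disjoint cycles are (1, 8, 11, 6, 3, 2, 4, 10, 7)(5)(9), with lengths 9, 1, 1 in non-increasing order.

[9, 1, 1]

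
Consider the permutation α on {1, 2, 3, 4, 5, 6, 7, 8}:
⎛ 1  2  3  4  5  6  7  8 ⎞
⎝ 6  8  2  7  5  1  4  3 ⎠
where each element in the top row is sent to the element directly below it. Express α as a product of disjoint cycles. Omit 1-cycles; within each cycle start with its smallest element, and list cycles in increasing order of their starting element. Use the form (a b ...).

Iterating α from 1 gives 1 → 6 → 1; that is the 2-cycle (1 6).
Continuing from each remaining unvisited element yields (1 6)(2 8 3)(4 7).

(1 6)(2 8 3)(4 7)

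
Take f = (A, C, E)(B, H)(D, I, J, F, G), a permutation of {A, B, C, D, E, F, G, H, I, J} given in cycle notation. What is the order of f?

The disjoint cycles have lengths 5, 3, 2.
Since disjoint cycles commute, ord(f) = lcm(5, 3, 2) = 30.

30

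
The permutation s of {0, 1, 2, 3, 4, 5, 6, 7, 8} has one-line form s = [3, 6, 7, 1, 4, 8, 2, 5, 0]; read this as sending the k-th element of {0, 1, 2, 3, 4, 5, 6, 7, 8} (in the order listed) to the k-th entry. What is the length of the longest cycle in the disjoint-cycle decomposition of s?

8

Decomposing into disjoint cycles gives (0, 3, 1, 6, 2, 7, 5, 8); the longest has length 8.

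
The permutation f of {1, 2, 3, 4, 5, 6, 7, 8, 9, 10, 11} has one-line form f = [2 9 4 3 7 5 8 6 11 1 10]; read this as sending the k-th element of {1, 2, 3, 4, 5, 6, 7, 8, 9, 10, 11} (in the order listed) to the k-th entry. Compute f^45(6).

Tracing 6 → 5 → … returns to 6 after 4 steps, so 6 lies in a 4-cycle (5 7 8 6).
On a 4-cycle, f^4 is the identity, so f^45 = f^1 there (45 ≡ 1 mod 4).
Stepping 1 place around the cycle: 6 → 5.

5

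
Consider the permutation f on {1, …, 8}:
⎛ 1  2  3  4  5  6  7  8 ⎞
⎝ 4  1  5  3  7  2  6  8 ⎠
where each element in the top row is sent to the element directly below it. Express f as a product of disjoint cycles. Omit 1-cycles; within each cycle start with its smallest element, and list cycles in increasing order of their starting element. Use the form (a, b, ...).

Start at 1 and follow images: 1 → 4 → 3 → 5 → 7 → 6 → 2 → 1, giving the cycle (1, 4, 3, 5, 7, 6, 2).
Repeating from the next unused element and collecting all non-trivial cycles gives (1, 4, 3, 5, 7, 6, 2).

(1, 4, 3, 5, 7, 6, 2)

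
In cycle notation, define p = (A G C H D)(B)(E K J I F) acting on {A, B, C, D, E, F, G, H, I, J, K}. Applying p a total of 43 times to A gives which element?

A lies in the 5-cycle (A G C H D).
On a 5-cycle, p^5 is the identity, so p^43 = p^3 there (43 ≡ 3 mod 5).
Advancing 3 steps from A: A → G → C → H.

H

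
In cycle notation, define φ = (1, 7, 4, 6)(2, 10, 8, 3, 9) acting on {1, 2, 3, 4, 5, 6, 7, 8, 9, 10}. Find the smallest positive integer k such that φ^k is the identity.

20

The cycle type of φ is (5, 4, 1).
The order of φ is the least common multiple of its cycle lengths: lcm(5, 4) = 20.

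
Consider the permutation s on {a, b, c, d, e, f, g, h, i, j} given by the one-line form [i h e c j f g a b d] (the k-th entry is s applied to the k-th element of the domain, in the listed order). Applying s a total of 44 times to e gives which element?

Tracing e → j → … returns to e after 4 steps, so e lies in a 4-cycle (c e j d).
Since the cycle has length 4, s^44 acts on it the same as s^0 (44 mod 4 = 0).
So s^44(e) = e.

e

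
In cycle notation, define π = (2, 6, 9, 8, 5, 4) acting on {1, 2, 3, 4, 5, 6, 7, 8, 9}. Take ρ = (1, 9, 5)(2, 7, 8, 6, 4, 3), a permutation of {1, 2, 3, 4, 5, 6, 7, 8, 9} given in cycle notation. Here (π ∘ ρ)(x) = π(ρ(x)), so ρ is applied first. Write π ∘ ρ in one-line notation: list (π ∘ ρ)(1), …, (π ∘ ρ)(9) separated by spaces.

8 7 6 3 1 2 5 9 4

(π ∘ ρ)(x) = π(ρ(x)). Computing each image: π(ρ(1)) = π(9) = 8, π(ρ(2)) = π(7) = 7, π(ρ(3)) = π(2) = 6, π(ρ(4)) = π(3) = 3, π(ρ(5)) = π(1) = 1, π(ρ(6)) = π(4) = 2, π(ρ(7)) = π(8) = 5, π(ρ(8)) = π(6) = 9, π(ρ(9)) = π(5) = 4.
Hence π ∘ ρ = [8 7 6 3 1 2 5 9 4].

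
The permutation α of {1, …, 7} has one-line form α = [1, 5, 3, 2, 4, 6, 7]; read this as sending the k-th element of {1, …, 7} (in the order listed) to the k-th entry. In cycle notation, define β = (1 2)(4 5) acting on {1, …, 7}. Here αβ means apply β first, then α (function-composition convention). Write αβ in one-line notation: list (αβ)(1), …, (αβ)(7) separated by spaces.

For each element, apply β then α: 1 → 2 → 5; 2 → 1 → 1; 3 → 3 → 3; 4 → 5 → 4; 5 → 4 → 2; 6 → 6 → 6; 7 → 7 → 7.
Collecting the images, αβ = [5 1 3 4 2 6 7].

5 1 3 4 2 6 7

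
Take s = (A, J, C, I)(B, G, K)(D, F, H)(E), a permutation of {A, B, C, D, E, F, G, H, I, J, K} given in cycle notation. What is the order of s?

The disjoint cycles have lengths 4, 3, 3, 1.
The order of s is the least common multiple of its cycle lengths: lcm(4, 3, 3) = 12.

12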